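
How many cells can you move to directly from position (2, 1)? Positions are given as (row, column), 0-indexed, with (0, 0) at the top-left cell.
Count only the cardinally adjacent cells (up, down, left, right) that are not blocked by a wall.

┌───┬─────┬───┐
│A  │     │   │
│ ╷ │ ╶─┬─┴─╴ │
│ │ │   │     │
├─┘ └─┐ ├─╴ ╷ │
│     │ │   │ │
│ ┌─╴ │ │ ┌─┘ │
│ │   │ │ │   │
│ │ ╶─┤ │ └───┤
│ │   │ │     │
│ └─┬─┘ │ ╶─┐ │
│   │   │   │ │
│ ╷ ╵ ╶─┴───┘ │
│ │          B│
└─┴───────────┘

Checking passable neighbors of (2, 1):
Neighbors: (1, 1), (2, 0), (2, 2)
Count: 3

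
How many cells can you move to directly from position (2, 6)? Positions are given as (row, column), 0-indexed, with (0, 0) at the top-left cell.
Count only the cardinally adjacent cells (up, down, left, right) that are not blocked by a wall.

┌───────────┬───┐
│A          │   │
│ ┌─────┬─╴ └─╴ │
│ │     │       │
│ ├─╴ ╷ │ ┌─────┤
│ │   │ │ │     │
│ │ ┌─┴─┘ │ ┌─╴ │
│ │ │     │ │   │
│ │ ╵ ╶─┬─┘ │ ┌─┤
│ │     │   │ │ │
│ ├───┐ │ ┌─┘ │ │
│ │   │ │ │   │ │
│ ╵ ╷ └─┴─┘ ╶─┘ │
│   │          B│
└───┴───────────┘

Checking passable neighbors of (2, 6):
Neighbors: (2, 5), (2, 7)
Count: 2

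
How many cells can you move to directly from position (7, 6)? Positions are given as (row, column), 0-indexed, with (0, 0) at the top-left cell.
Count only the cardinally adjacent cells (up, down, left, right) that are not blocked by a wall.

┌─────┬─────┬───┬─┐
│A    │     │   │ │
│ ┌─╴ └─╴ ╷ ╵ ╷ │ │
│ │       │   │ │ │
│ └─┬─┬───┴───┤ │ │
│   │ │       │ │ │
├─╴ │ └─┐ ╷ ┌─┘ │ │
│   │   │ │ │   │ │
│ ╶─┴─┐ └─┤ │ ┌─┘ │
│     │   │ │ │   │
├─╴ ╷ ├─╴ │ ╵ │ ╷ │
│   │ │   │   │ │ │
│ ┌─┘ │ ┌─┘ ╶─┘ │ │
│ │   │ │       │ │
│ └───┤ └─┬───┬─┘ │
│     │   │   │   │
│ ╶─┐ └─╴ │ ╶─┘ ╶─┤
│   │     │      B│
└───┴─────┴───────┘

Checking passable neighbors of (7, 6):
Neighbors: (7, 5)
Count: 1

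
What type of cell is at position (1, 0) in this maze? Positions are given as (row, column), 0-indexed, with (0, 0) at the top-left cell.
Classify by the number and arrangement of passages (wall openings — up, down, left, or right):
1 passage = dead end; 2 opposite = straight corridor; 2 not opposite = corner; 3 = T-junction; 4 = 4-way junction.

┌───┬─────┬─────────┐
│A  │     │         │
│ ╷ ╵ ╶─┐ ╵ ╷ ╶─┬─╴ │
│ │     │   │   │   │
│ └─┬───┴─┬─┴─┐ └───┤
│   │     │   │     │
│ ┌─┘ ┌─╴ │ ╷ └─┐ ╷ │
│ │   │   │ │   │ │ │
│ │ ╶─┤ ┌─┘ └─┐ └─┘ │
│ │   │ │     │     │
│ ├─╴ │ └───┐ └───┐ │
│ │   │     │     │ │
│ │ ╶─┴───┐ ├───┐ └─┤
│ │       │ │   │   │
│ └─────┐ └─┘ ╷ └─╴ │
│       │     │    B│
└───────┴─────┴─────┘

Checking cell at (1, 0):
Number of passages: 2
Cell type: straight corridor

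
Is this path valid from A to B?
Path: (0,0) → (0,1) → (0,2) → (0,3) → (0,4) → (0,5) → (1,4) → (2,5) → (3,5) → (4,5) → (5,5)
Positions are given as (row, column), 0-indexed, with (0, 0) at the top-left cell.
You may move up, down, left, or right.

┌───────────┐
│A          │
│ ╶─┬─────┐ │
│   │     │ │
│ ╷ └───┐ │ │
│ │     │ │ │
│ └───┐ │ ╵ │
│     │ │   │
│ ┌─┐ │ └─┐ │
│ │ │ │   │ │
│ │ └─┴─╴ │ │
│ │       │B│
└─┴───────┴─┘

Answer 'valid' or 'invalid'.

Checking path validity:
Result: Invalid move at step 6: cannot move from (0, 5) to (1, 4).

invalid

Correct solution:

┌───────────┐
│A → → → → ↓│
│ ╶─┬─────┐ │
│   │     │↓│
│ ╷ └───┐ │ │
│ │     │ │↓│
│ └───┐ │ ╵ │
│     │ │  ↓│
│ ┌─┐ │ └─┐ │
│ │ │ │   │↓│
│ │ └─┴─╴ │ │
│ │       │B│
└─┴───────┴─┘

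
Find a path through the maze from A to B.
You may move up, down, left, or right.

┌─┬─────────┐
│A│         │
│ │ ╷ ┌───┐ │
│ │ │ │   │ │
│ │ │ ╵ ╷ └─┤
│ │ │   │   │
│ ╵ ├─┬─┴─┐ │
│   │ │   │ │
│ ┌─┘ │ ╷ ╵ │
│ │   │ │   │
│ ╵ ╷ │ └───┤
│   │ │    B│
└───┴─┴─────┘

Finding the shortest path through the maze:
Path length: 24 steps
Directions: down → down → down → right → up → up → up → right → down → down → right → up → right → down → right → down → down → left → up → left → down → down → right → right

Solution:

┌─┬─────────┐
│A│↱ ↓      │
│ │ ╷ ┌───┐ │
│↓│↑│↓│↱ ↓│ │
│ │ │ ╵ ╷ └─┤
│↓│↑│↳ ↑│↳ ↓│
│ ╵ ├─┬─┴─┐ │
│↳ ↑│ │↓ ↰│↓│
│ ┌─┘ │ ╷ ╵ │
│ │   │↓│↑ ↲│
│ ╵ ╷ │ └───┤
│   │ │↳ → B│
└───┴─┴─────┘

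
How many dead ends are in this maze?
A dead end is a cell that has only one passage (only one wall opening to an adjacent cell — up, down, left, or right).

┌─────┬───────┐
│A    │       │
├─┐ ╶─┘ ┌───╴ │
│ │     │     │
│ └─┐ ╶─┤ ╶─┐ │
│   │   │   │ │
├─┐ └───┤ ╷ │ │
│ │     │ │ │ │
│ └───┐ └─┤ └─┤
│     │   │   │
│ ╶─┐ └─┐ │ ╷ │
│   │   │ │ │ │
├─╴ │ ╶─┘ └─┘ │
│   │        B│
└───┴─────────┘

Checking each cell for number of passages:

Dead ends found at positions:
  (0, 0)
  (0, 2)
  (1, 0)
  (2, 3)
  (3, 0)
  (3, 4)
  (3, 6)
  (5, 3)
  (5, 5)
  (6, 0)
Total dead ends: 10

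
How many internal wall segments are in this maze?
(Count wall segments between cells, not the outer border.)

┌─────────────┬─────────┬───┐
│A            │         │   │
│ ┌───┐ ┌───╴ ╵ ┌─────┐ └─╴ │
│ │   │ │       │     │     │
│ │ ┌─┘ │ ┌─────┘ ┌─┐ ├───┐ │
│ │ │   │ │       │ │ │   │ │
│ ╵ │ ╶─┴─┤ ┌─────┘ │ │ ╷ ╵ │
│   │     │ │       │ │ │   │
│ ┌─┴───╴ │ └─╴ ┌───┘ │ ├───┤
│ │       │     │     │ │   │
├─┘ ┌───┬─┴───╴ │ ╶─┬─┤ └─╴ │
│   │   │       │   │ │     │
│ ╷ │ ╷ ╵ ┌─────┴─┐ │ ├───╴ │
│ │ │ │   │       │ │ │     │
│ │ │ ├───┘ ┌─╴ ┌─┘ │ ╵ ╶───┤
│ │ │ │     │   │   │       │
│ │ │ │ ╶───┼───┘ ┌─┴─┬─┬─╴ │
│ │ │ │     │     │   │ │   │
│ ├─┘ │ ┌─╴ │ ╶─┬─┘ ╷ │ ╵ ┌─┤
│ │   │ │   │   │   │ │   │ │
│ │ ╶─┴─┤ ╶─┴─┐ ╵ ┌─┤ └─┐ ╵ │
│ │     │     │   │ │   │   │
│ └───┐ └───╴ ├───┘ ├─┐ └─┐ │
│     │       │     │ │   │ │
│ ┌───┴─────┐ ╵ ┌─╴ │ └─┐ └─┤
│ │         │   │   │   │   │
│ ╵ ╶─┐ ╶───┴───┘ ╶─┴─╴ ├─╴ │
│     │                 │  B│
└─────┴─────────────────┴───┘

Counting internal wall segments:
Total internal walls: 169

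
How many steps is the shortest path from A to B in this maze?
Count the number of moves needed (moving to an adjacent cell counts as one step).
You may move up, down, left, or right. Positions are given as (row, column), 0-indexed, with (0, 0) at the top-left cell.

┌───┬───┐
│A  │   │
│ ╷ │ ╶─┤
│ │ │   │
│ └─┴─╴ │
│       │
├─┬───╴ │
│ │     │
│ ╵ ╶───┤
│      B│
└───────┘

Using BFS to find shortest path:
Start: (0, 0), End: (4, 3)
Path found:
(0,0) → (1,0) → (2,0) → (2,1) → (2,2) → (2,3) → (3,3) → (3,2) → (3,1) → (4,1) → (4,2) → (4,3)
Number of steps: 11

Solution:

┌───┬───┐
│A  │   │
│ ╷ │ ╶─┤
│↓│ │   │
│ └─┴─╴ │
│↳ → → ↓│
├─┬───╴ │
│ │↓ ← ↲│
│ ╵ ╶───┤
│  ↳ → B│
└───────┘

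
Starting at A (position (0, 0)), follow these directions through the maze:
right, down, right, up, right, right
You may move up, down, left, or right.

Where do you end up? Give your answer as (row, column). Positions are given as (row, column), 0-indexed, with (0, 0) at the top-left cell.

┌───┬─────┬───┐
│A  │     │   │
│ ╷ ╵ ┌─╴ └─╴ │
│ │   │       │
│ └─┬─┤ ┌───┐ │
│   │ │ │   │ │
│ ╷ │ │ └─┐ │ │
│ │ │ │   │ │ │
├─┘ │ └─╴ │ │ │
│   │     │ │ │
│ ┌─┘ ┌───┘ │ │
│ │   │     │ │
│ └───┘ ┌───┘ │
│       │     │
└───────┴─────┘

Following directions step by step:
Start: (0, 0)
  right: (0, 0) → (0, 1)
  down: (0, 1) → (1, 1)
  right: (1, 1) → (1, 2)
  up: (1, 2) → (0, 2)
  right: (0, 2) → (0, 3)
  right: (0, 3) → (0, 4)
Final position: (0, 4)

Path taken:

┌───┬─────┬───┐
│A ↓│↱ → B│   │
│ ╷ ╵ ┌─╴ └─╴ │
│ │↳ ↑│       │
│ └─┬─┤ ┌───┐ │
│   │ │ │   │ │
│ ╷ │ │ └─┐ │ │
│ │ │ │   │ │ │
├─┘ │ └─╴ │ │ │
│   │     │ │ │
│ ┌─┘ ┌───┘ │ │
│ │   │     │ │
│ └───┘ ┌───┘ │
│       │     │
└───────┴─────┘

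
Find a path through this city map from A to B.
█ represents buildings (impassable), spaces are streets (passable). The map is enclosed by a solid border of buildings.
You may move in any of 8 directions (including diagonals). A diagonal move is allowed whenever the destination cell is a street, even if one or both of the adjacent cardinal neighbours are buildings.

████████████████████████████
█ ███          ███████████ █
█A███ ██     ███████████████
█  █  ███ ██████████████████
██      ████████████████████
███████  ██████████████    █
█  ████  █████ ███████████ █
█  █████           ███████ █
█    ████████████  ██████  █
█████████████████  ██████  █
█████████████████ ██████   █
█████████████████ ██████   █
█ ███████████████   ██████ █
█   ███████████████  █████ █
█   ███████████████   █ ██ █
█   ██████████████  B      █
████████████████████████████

Finding the shortest path from A to B:
Movement: 8-directional
Path length: 23 steps
Directions: down-right → down-right → right → right → right → down-right → down-right → down-right → right → right → right → right → right → right → right → down-right → down → down → down → down-right → down-right → down → down-right

Solution:

████████████████████████████
█ ███          ███████████ █
█A███ ██     ███████████████
█ ↘█  ███ ██████████████████
██ →→→↘ ████████████████████
███████↘ ██████████████    █
█  ████ ↘█████ ███████████ █
█  █████ →→→→→→→↘  ███████ █
█    ████████████↓ ██████  █
█████████████████↓ ██████  █
█████████████████↓██████   █
█████████████████↘██████   █
█ ███████████████ ↘ ██████ █
█   ███████████████↓ █████ █
█   ███████████████↘  █ ██ █
█   ██████████████  B      █
████████████████████████████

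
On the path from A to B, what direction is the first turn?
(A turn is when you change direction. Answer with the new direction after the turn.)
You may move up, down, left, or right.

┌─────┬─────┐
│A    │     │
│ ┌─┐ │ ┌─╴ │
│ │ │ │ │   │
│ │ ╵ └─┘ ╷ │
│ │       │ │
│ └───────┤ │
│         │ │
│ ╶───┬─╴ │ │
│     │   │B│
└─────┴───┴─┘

Directions: right, right, down, down, right, right, up, right, down, down, down
First turn direction: down

Solution:

┌─────┬─────┐
│A → ↓│     │
│ ┌─┐ │ ┌─╴ │
│ │ │↓│ │↱ ↓│
│ │ ╵ └─┘ ╷ │
│ │  ↳ → ↑│↓│
│ └───────┤ │
│         │↓│
│ ╶───┬─╴ │ │
│     │   │B│
└─────┴───┴─┘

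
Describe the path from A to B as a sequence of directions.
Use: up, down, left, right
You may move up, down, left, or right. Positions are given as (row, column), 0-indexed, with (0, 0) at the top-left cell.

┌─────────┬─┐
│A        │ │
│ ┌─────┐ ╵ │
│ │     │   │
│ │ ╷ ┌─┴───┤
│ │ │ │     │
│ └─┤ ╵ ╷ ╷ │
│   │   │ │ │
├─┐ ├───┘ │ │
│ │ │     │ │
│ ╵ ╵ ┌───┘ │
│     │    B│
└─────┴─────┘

Finding the path and converting it to directions:
Path through cells: (0,0) → (1,0) → (2,0) → (3,0) → (3,1) → (4,1) → (5,1) → (5,2) → (4,2) → (4,3) → (4,4) → (3,4) → (2,4) → (2,5) → (3,5) → (4,5) → (5,5)
Directions: down, down, down, right, down, down, right, up, right, right, up, up, right, down, down, down

Solution:

┌─────────┬─┐
│A        │ │
│ ┌─────┐ ╵ │
│↓│     │   │
│ │ ╷ ┌─┴───┤
│↓│ │ │  ↱ ↓│
│ └─┤ ╵ ╷ ╷ │
│↳ ↓│   │↑│↓│
├─┐ ├───┘ │ │
│ │↓│↱ → ↑│↓│
│ ╵ ╵ ┌───┘ │
│  ↳ ↑│    B│
└─────┴─────┘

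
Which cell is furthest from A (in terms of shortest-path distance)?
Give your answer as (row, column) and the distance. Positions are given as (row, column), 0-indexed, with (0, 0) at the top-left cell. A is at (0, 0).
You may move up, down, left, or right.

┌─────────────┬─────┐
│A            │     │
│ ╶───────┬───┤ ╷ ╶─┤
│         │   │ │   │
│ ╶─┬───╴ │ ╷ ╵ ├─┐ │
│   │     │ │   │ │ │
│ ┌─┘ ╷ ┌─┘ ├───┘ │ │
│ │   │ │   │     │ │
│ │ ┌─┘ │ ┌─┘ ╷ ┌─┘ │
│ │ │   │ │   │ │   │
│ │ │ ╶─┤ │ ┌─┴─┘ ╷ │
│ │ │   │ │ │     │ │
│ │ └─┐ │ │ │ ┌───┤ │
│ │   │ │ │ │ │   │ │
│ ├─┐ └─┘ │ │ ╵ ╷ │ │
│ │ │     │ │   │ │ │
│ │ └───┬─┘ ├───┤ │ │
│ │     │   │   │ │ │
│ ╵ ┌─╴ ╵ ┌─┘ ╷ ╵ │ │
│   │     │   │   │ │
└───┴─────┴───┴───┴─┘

Computing BFS distances from A to all cells:
Furthest cell: (9, 5)
Distance: 52 steps

Path from A to the furthest cell:

┌─────────────┬─────┐
│A            │↱ ↓  │
│ ╶───────┬───┤ ╷ ╶─┤
│↳ → → → ↓│↱ ↓│↑│↳ ↓│
│ ╶─┬───╴ │ ╷ ╵ ├─┐ │
│   │↓ ← ↲│↑│↳ ↑│ │↓│
│ ┌─┘ ╷ ┌─┘ ├───┘ │ │
│ │↓ ↲│ │↱ ↑│     │↓│
│ │ ┌─┘ │ ┌─┘ ╷ ┌─┘ │
│ │↓│   │↑│   │ │↓ ↲│
│ │ │ ╶─┤ │ ┌─┴─┘ ╷ │
│ │↓│   │↑│ │↓ ← ↲│ │
│ │ └─┐ │ │ │ ┌───┤ │
│ │↳ ↓│ │↑│ │↓│↱ ↓│ │
│ ├─┐ └─┘ │ │ ╵ ╷ │ │
│ │ │↳ → ↑│ │↳ ↑│↓│ │
│ │ └───┬─┘ ├───┤ │ │
│ │     │   │↓ ↰│↓│ │
│ ╵ ┌─╴ ╵ ┌─┘ ╷ ╵ │ │
│   │     │B ↲│↑ ↲│ │
└───┴─────┴───┴───┴─┘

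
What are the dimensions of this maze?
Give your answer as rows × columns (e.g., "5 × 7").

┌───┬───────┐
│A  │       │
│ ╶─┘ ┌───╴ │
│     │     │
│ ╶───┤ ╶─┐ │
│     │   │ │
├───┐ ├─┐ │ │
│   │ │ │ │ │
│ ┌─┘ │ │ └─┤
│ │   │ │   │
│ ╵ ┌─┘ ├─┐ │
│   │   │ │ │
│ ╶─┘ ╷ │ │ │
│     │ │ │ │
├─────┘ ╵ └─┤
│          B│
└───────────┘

Counting the maze dimensions:
Rows (vertical): 8
Columns (horizontal): 6
Dimensions: 8 × 6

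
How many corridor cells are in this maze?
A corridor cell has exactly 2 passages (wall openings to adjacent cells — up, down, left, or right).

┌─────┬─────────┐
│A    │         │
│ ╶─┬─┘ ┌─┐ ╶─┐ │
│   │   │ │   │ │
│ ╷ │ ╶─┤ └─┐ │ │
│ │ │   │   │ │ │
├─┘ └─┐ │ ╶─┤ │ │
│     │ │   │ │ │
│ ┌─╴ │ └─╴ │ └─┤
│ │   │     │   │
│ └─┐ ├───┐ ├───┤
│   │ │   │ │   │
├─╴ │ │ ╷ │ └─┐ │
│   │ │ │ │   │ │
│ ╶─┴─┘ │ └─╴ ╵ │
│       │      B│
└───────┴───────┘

Counting cells with exactly 2 passages:
Total corridor cells: 48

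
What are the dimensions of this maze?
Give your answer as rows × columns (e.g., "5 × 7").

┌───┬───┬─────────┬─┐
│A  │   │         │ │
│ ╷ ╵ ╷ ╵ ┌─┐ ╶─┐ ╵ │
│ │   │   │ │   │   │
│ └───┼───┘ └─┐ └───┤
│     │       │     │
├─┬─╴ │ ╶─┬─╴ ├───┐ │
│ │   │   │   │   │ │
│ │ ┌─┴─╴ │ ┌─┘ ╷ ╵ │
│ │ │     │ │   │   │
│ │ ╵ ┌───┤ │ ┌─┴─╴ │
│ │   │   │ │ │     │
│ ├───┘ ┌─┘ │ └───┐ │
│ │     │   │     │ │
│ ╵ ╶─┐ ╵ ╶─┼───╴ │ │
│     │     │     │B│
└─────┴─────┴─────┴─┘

Counting the maze dimensions:
Rows (vertical): 8
Columns (horizontal): 10
Dimensions: 8 × 10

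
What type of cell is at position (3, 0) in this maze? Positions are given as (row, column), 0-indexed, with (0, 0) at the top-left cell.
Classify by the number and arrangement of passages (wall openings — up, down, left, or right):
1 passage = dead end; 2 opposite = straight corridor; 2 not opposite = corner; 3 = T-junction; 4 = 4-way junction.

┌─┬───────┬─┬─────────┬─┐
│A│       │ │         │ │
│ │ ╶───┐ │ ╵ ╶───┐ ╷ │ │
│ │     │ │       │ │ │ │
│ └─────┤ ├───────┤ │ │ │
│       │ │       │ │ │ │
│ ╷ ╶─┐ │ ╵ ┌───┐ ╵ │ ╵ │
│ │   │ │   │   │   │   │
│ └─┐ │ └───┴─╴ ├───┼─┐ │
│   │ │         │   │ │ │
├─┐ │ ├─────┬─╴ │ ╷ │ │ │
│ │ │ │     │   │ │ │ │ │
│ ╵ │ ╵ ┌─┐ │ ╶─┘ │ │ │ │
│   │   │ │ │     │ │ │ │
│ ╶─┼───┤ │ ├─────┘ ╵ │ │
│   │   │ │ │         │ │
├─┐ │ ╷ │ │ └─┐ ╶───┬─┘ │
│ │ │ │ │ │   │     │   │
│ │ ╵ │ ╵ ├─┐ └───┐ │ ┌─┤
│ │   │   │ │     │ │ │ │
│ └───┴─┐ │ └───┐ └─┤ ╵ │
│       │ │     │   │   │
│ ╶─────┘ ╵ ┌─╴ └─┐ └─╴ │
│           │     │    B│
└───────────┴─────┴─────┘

Checking cell at (3, 0):
Number of passages: 2
Cell type: straight corridor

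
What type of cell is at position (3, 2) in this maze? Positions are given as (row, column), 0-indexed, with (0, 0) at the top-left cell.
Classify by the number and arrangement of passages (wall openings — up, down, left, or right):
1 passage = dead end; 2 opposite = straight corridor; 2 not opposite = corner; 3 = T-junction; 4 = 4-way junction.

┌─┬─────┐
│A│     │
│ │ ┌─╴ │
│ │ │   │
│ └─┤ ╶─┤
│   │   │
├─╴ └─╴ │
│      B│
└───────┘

Checking cell at (3, 2):
Number of passages: 2
Cell type: straight corridor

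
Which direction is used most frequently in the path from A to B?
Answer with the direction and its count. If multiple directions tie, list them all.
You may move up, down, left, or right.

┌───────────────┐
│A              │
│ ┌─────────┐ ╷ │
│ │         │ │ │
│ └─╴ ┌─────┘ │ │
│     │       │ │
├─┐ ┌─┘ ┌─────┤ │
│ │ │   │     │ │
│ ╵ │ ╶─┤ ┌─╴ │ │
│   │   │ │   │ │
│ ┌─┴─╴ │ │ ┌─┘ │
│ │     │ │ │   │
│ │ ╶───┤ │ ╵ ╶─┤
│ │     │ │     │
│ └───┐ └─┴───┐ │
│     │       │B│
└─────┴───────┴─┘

Directions: right, right, right, right, right, right, right, down, down, down, down, down, left, down, right, down
Counts: {'right': 8, 'down': 7, 'left': 1}
Most common: right (8 times)

Solution:

┌───────────────┐
│A → → → → → → ↓│
│ ┌─────────┐ ╷ │
│ │         │ │↓│
│ └─╴ ┌─────┘ │ │
│     │       │↓│
├─┐ ┌─┘ ┌─────┤ │
│ │ │   │     │↓│
│ ╵ │ ╶─┤ ┌─╴ │ │
│   │   │ │   │↓│
│ ┌─┴─╴ │ │ ┌─┘ │
│ │     │ │ │↓ ↲│
│ │ ╶───┤ │ ╵ ╶─┤
│ │     │ │  ↳ ↓│
│ └───┐ └─┴───┐ │
│     │       │B│
└─────┴───────┴─┘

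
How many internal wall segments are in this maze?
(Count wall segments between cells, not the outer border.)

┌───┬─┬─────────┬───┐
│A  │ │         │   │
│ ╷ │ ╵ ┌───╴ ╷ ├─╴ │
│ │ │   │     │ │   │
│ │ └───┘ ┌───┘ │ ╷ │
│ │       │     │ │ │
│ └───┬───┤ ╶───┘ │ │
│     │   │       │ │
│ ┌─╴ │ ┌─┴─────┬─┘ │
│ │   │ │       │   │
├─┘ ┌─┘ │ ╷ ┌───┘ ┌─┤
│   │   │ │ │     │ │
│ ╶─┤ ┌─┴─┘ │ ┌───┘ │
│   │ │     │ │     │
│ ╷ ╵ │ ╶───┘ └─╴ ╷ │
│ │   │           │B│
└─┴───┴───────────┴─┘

Counting internal wall segments:
Total internal walls: 63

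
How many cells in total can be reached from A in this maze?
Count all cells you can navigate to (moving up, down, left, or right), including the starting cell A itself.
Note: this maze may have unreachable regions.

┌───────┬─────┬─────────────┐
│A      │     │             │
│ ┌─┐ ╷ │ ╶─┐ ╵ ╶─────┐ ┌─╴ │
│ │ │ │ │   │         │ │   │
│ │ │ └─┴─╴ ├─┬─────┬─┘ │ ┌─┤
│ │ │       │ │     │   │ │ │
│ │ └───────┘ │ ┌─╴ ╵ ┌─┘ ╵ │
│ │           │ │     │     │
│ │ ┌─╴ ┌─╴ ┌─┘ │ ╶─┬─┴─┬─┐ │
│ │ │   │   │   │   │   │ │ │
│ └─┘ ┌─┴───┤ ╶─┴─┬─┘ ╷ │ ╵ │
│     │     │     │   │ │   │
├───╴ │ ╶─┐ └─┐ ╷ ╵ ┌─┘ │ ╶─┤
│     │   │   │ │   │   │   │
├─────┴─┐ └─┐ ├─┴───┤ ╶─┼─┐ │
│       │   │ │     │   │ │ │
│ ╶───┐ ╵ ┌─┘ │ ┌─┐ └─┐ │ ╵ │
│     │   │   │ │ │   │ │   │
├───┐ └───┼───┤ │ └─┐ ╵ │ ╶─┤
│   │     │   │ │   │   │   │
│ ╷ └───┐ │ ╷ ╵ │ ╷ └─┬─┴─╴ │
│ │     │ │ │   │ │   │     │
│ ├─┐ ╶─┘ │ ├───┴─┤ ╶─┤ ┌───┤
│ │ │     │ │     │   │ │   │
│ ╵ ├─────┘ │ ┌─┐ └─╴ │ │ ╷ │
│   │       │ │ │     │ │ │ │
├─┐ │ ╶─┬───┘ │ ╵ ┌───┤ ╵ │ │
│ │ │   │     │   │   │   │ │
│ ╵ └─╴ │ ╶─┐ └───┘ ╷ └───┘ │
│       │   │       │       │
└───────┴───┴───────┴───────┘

Using BFS/flood-fill to find all reachable cells from A:
Maze size: 15 × 14 = 210 total cells
All cells are reachable — the maze is fully connected.
Reachable cells: 210

Reachable region (· marks reachable cells):

┌───────┬─────┬─────────────┐
│A · · ·│· · ·│· · · · · · ·│
│ ┌─┐ ╷ │ ╶─┐ ╵ ╶─────┐ ┌─╴ │
│·│·│·│·│· ·│· · · · ·│·│· ·│
│ │ │ └─┴─╴ ├─┬─────┬─┘ │ ┌─┤
│·│·│· · · ·│·│· · ·│· ·│·│·│
│ │ └───────┘ │ ┌─╴ ╵ ┌─┘ ╵ │
│·│· · · · · ·│·│· · ·│· · ·│
│ │ ┌─╴ ┌─╴ ┌─┘ │ ╶─┬─┴─┬─┐ │
│·│·│· ·│· ·│· ·│· ·│· ·│·│·│
│ └─┘ ┌─┴───┤ ╶─┴─┬─┘ ╷ │ ╵ │
│· · ·│· · ·│· · ·│· ·│·│· ·│
├───╴ │ ╶─┐ └─┐ ╷ ╵ ┌─┘ │ ╶─┤
│· · ·│· ·│· ·│·│· ·│· ·│· ·│
├─────┴─┐ └─┐ ├─┴───┤ ╶─┼─┐ │
│· · · ·│· ·│·│· · ·│· ·│·│·│
│ ╶───┐ ╵ ┌─┘ │ ┌─┐ └─┐ │ ╵ │
│· · ·│· ·│· ·│·│·│· ·│·│· ·│
├───┐ └───┼───┤ │ └─┐ ╵ │ ╶─┤
│· ·│· · ·│· ·│·│· ·│· ·│· ·│
│ ╷ └───┐ │ ╷ ╵ │ ╷ └─┬─┴─╴ │
│·│· · ·│·│·│· ·│·│· ·│· · ·│
│ ├─┐ ╶─┘ │ ├───┴─┤ ╶─┤ ┌───┤
│·│·│· · ·│·│· · ·│· ·│·│· ·│
│ ╵ ├─────┘ │ ┌─┐ └─╴ │ │ ╷ │
│· ·│· · · ·│·│·│· · ·│·│·│·│
├─┐ │ ╶─┬───┘ │ ╵ ┌───┤ ╵ │ │
│·│·│· ·│· · ·│· ·│· ·│· ·│·│
│ ╵ └─╴ │ ╶─┐ └───┘ ╷ └───┘ │
│· · · ·│· ·│· · · ·│· · · ·│
└───────┴───┴───────┴───────┘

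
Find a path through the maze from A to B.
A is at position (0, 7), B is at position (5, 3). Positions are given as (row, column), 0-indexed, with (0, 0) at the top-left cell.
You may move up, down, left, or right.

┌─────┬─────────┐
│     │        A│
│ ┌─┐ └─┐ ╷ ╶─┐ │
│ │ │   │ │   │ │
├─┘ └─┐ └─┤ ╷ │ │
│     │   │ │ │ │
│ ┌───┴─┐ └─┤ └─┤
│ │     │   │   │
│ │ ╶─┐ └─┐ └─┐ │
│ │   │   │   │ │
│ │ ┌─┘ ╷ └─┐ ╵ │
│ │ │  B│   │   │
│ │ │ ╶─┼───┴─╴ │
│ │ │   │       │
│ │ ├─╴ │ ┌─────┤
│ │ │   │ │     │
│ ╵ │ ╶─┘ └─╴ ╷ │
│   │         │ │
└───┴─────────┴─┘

Finding the shortest path from (0, 7) to (5, 3):
Path length: 23 steps
Directions: left → left → down → right → down → down → right → down → down → down → left → left → left → down → down → left → left → up → right → up → left → up → right

Solution:

┌─────┬─────────┐
│     │    ↓ ← A│
│ ┌─┐ └─┐ ╷ ╶─┐ │
│ │ │   │ │↳ ↓│ │
├─┘ └─┐ └─┤ ╷ │ │
│     │   │ │↓│ │
│ ┌───┴─┐ └─┤ └─┤
│ │     │   │↳ ↓│
│ │ ╶─┐ └─┐ └─┐ │
│ │   │   │   │↓│
│ │ ┌─┘ ╷ └─┐ ╵ │
│ │ │↱ B│   │  ↓│
│ │ │ ╶─┼───┴─╴ │
│ │ │↑ ↰│↓ ← ← ↲│
│ │ ├─╴ │ ┌─────┤
│ │ │↱ ↑│↓│     │
│ ╵ │ ╶─┘ └─╴ ╷ │
│   │↑ ← ↲    │ │
└───┴─────────┴─┘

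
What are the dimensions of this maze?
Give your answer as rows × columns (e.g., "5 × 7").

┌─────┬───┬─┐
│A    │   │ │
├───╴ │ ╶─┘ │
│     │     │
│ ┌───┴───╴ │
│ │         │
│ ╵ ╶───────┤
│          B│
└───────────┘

Counting the maze dimensions:
Rows (vertical): 4
Columns (horizontal): 6
Dimensions: 4 × 6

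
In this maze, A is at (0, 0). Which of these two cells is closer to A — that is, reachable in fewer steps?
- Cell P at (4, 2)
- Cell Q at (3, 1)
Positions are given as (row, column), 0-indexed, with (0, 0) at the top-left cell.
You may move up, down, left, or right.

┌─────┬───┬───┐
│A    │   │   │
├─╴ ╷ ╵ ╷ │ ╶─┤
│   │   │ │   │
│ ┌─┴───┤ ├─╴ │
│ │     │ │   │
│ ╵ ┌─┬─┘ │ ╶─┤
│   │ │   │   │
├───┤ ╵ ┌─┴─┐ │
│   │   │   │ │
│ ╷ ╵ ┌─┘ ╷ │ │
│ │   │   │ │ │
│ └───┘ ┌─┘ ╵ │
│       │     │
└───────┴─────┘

Shortest path A → P at (4, 2): 12 steps
Shortest path A → Q at (3, 1): 6 steps

Q is closer (6 steps vs 12 steps).

Path to P:

┌─────┬───┬───┐
│A → ↓│↱ ↓│   │
├─╴ ╷ ╵ ╷ │ ╶─┤
│   │↳ ↑│↓│   │
│ ┌─┴───┤ ├─╴ │
│ │     │↓│   │
│ ╵ ┌─┬─┘ │ ╶─┤
│   │ │↓ ↲│   │
├───┤ ╵ ┌─┴─┐ │
│   │P ↲│   │ │
│ ╷ ╵ ┌─┘ ╷ │ │
│ │   │   │ │ │
│ └───┘ ┌─┘ ╵ │
│       │     │
└───────┴─────┘

Path to Q:

┌─────┬───┬───┐
│A ↓  │   │   │
├─╴ ╷ ╵ ╷ │ ╶─┤
│↓ ↲│   │ │   │
│ ┌─┴───┤ ├─╴ │
│↓│     │ │   │
│ ╵ ┌─┬─┘ │ ╶─┤
│↳ Q│ │   │   │
├───┤ ╵ ┌─┴─┐ │
│   │   │   │ │
│ ╷ ╵ ┌─┘ ╷ │ │
│ │   │   │ │ │
│ └───┘ ┌─┘ ╵ │
│       │     │
└───────┴─────┘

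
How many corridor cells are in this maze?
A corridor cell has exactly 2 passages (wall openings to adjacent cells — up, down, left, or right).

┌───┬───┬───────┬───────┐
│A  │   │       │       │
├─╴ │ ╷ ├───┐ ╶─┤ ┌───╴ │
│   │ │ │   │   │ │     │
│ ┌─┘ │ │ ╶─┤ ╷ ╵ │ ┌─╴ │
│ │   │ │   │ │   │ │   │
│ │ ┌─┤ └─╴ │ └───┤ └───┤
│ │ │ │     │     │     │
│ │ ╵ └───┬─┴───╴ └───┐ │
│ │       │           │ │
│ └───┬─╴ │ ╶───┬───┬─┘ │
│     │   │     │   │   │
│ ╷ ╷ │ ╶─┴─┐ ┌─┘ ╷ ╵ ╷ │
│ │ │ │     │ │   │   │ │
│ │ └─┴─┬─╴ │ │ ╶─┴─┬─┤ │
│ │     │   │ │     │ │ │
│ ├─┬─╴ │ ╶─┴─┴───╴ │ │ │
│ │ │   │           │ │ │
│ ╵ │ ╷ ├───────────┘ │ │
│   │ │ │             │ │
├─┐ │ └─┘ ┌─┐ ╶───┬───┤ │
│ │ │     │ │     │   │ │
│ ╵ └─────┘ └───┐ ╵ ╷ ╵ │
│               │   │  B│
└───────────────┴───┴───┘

Counting cells with exactly 2 passages:
Total corridor cells: 114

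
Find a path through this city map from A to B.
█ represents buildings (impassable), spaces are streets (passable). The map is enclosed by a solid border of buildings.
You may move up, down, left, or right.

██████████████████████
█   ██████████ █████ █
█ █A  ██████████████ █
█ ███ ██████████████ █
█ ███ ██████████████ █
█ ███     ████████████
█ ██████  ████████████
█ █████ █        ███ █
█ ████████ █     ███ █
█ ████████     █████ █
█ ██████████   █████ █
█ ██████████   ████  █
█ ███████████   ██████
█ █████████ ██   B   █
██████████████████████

Finding the shortest path from A to B:
Movement: cardinal only
Path length: 25 steps
Directions: right → right → down → down → down → right → right → right → down → right → down → right → down → down → right → right → down → down → right → down → right → down → right → right → right

Solution:

██████████████████████
█   ██████████ █████ █
█ █A→↓██████████████ █
█ ███↓██████████████ █
█ ███↓██████████████ █
█ ███↳→→↓ ████████████
█ ██████↳↓████████████
█ █████ █↳↓      ███ █
█ ████████↓█     ███ █
█ ████████↳→↓  █████ █
█ ██████████↓  █████ █
█ ██████████↳↓ ████  █
█ ███████████↳↓ ██████
█ █████████ ██↳→→B   █
██████████████████████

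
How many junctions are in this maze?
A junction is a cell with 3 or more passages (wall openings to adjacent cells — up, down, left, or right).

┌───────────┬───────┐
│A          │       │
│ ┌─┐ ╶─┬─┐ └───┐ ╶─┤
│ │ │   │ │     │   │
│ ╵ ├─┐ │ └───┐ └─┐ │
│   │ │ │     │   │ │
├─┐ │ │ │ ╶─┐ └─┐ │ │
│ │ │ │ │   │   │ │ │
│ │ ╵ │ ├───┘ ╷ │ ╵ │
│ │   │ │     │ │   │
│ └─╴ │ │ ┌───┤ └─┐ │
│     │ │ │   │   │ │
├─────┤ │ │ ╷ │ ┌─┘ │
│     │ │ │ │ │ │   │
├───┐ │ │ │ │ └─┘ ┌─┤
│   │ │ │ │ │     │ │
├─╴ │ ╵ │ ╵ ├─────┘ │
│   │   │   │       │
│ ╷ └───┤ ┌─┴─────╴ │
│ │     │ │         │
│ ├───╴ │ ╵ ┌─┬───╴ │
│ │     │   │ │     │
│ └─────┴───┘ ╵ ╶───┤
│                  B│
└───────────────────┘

Checking each cell for number of passages:

Junctions found (3+ passages):
  (0, 2): 3 passages
  (0, 8): 3 passages
  (2, 1): 3 passages
  (2, 4): 3 passages
  (3, 6): 3 passages
  (4, 2): 3 passages
  (4, 9): 3 passages
  (5, 7): 3 passages
  (8, 1): 3 passages
  (8, 4): 3 passages
  (8, 9): 3 passages
  (9, 9): 3 passages
  (11, 6): 3 passages
  (11, 7): 3 passages
Total junctions: 14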